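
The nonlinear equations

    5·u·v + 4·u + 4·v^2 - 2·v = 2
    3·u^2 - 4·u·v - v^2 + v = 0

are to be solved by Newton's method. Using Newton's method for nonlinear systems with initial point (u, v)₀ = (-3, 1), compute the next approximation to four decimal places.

At (-3, 1): F = (-27.0000, 39.0000).
Jacobian J = [[5·v + 4, 5·u + 8·v - 2], [6·u - 4·v, -4·u - 2·v + 1]].
At the point, J = [[9.0000, -9.0000], [-22.0000, 11.0000]] (det J = -99.0000).
Solving J·Δ = −F gives Δ = (0.5455, -2.4545).
Then the next iterate is (u, v)₁ = (-2.4545, -1.4545).

(-2.4545, -1.4545)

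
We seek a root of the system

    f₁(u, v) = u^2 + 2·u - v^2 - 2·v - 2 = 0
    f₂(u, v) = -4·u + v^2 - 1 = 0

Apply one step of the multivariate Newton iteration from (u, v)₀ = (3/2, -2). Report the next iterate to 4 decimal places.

At (3/2, -2): F = (3.2500, -3.0000).
Jacobian J = [[2·u + 2, -2·v - 2], [-4, 2·v]].
At the point, J = [[5.0000, 2.0000], [-4.0000, -4.0000]] (det J = -12.0000).
Solving J·Δ = −F gives Δ = (-0.5833, -0.1667).
Then the next iterate is (u, v)₁ = (0.9167, -2.1667).

(0.9167, -2.1667)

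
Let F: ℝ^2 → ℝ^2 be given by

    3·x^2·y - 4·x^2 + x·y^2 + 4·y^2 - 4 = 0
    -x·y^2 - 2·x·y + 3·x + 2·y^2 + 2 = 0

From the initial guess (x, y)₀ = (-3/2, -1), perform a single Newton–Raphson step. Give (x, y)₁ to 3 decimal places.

(-0.737, -0.737)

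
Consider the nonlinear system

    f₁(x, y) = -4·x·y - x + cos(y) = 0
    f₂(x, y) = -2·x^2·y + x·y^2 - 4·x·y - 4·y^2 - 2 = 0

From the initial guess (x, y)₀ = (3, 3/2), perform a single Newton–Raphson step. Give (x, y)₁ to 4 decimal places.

(3.9776, -0.6368)

At (3, 3/2): F = (-20.929263, -49.2500).
Jacobian J = [[-4·y - 1, -4·x - sin(y)], [-4·x·y + y^2 - 4·y, -2·x^2 + 2·x·y - 4·x - 8·y]].
At the point, J = [[-7.0000, -12.997495], [-21.7500, -33.0000]] (det J = -51.695516).
Solving J·Δ = −F gives Δ = (0.9776, -2.1368).
Then the next iterate is (x, y)₁ = (3.9776, -0.6368).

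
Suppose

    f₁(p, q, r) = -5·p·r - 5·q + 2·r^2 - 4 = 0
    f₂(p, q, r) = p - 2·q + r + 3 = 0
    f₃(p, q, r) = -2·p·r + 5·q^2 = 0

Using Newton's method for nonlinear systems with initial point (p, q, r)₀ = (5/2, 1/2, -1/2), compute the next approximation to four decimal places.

At (5/2, 1/2, -1/2): F = (0.2500, 4.0000, 3.7500).
Jacobian J = [[-5·r, -5, -5·p + 4·r], [1, -2, 1], [-2·r, 10·q, -2·p]].
At the point, J = [[2.5000, -5.0000, -14.5000], [1.0000, -2.0000, 1.0000], [1.0000, 5.0000, -5.0000]] (det J = -119.0000).
Solving J·Δ = −F gives Δ = (-4.3382, -0.4559, -0.5735).
Then the next iterate is (p, q, r)₁ = (-1.8382, 0.0441, -1.0735).

(-1.8382, 0.0441, -1.0735)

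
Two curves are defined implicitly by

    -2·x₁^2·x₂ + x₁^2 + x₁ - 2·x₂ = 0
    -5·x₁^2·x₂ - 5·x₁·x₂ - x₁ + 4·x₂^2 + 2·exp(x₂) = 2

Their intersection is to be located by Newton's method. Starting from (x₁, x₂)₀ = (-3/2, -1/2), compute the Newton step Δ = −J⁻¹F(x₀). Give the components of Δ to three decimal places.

At (-3/2, -1/2): F = (4.000, 3.58806).
Jacobian J = [[-4·x₁·x₂ + 2·x₁ + 1, -2·x₁^2 - 2], [-10·x₁·x₂ - 5·x₂ - 1, -5·x₁^2 - 5·x₁ + 8·x₂ + 2·exp(x₂)]].
At the point, J = [[-5.000, -6.500], [-6.000, -6.53694]] (det J = -6.31531).
Solving J·Δ = −F gives Δ = (-0.447, 0.960).

(-0.447, 0.960)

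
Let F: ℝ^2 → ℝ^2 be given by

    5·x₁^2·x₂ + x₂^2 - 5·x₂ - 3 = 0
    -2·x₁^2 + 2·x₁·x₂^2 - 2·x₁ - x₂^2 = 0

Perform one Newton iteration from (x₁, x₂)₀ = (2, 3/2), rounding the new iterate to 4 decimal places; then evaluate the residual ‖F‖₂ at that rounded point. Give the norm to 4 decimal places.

3.7627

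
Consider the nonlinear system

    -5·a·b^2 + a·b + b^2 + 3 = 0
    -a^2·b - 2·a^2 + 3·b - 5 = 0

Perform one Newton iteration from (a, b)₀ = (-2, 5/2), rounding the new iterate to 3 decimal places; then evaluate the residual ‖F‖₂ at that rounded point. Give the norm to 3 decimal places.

21.233

At (-2, 5/2): F = (66.750, -15.500).
Jacobian J = [[-5·b^2 + b, -10·a·b + a + 2·b], [-2·a·b - 4·a, -a^2 + 3]].
At the point, J = [[-28.750, 53.000], [18.000, -1.000]] (det J = -925.250).
Solving J·Δ = −F gives Δ = (0.816, -0.817).
Then the next iterate is (a, b)₁ = (-1.184, 1.683).
Re-evaluating at (-1.184, 1.683): F = (20.60815, -5.11404), so ‖F‖₂ = 21.233.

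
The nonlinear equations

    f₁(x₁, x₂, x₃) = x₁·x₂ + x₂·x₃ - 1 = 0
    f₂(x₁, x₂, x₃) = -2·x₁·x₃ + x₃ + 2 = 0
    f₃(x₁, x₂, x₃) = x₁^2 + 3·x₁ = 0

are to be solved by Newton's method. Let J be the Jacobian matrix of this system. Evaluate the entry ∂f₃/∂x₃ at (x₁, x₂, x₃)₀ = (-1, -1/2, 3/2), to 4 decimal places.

0.0000

∂f₃/∂x₃ = 0.
At (-1, -1/2, 3/2) this is 0.0000.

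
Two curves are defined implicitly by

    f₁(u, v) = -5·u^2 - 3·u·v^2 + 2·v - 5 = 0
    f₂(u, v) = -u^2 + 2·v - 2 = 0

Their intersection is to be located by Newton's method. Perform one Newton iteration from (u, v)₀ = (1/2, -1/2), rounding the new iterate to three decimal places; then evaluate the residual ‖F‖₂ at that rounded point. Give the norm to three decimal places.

3.281

At (1/2, -1/2): F = (-7.625, -3.250).
Jacobian J = [[-10·u - 3·v^2, -6·u·v + 2], [-2·u, 2]].
At the point, J = [[-5.750, 3.500], [-1.000, 2.000]] (det J = -8.000).
Solving J·Δ = −F gives Δ = (-0.484, 1.383).
Then the next iterate is (u, v)₁ = (0.016, 0.883).
Re-evaluating at (0.016, 0.883): F = (-3.27271, -0.23426), so ‖F‖₂ = 3.281.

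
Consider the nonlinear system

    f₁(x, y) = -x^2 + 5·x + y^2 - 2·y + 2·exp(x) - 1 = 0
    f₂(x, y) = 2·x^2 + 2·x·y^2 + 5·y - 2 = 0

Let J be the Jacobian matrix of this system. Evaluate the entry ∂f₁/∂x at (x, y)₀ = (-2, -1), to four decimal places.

9.2707

∂f₁/∂x = -2·x + 2·exp(x) + 5.
At (-2, -1) this is 9.2707.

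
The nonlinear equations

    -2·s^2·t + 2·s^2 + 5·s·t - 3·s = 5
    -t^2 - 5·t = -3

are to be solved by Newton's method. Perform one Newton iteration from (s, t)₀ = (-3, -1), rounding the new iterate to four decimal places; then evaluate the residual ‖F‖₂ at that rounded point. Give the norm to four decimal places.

At (-3, -1): F = (55.0000, 7.0000).
Jacobian J = [[-4·s·t + 4·s + 5·t - 3, -2·s^2 + 5·s], [0, -2·t - 5]].
At the point, J = [[-32.0000, -33.0000], [0.0000, -3.0000]] (det J = 96.0000).
Solving J·Δ = −F gives Δ = (-0.6875, 2.3333).
Then the next iterate is (s, t)₁ = (-3.6875, 1.3333).
Re-evaluating at (-3.6875, 1.3333): F = (-27.584416, -5.444189), so ‖F‖₂ = 28.1165.

28.1165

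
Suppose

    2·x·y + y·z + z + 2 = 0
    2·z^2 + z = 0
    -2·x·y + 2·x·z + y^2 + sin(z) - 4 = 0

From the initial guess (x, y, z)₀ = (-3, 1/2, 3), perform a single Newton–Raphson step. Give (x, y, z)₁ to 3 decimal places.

(-2.345, 1.077, 1.385)

At (-3, 1/2, 3): F = (3.500, 21.000, -18.60888).
Jacobian J = [[2·y, 2·x + z, y + 1], [0, 0, 4·z + 1], [-2·y + 2·z, -2·x + 2·y, 2·x + cos(z)]].
At the point, J = [[1.000, -3.000, 1.500], [0.000, 0.000, 13.000], [5.000, 7.000, -6.98999]] (det J = -286.000).
Solving J·Δ = −F gives Δ = (0.655, 0.577, -1.615).
Then the next iterate is (x, y, z)₁ = (-2.345, 1.077, 1.385).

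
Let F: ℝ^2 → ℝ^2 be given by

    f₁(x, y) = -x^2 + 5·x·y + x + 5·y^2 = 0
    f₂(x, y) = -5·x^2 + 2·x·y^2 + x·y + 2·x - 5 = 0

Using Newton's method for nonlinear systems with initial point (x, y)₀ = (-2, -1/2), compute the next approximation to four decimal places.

At (-2, -1/2): F = (0.2500, -29.0000).
Jacobian J = [[-2·x + 5·y + 1, 5·x + 10·y], [-10·x + 2·y^2 + y + 2, 4·x·y + x]].
At the point, J = [[2.5000, -15.0000], [22.0000, 2.0000]] (det J = 335.0000).
Solving J·Δ = −F gives Δ = (1.2970, 0.2328).
Then the next iterate is (x, y)₁ = (-0.7030, -0.2672).

(-0.7030, -0.2672)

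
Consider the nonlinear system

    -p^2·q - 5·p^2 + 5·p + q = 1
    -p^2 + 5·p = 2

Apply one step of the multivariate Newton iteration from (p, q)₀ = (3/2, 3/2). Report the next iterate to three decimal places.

At (3/2, 3/2): F = (-6.625, 3.250).
Jacobian J = [[-2·p·q - 10·p + 5, -p^2 + 1], [-2·p + 5, 0]].
At the point, J = [[-14.500, -1.250], [2.000, 0.000]] (det J = 2.500).
Solving J·Δ = −F gives Δ = (-1.625, 13.550).
Then the next iterate is (p, q)₁ = (-0.125, 15.050).

(-0.125, 15.050)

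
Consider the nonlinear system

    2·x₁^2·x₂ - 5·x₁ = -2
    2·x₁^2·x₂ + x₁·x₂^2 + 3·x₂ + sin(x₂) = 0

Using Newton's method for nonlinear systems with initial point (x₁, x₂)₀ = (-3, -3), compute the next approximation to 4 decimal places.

At (-3, -3): F = (-37.0000, -90.141120).
Jacobian J = [[4·x₁·x₂ - 5, 2·x₁^2], [4·x₁·x₂ + x₂^2, 2·x₁^2 + 2·x₁·x₂ + cos(x₂) + 3]].
At the point, J = [[31.0000, 18.0000], [45.0000, 38.010008]] (det J = 368.310233).
Solving J·Δ = −F gives Δ = (-0.5869, 3.0664).
Then the next iterate is (x₁, x₂)₁ = (-3.5869, 0.0664).

(-3.5869, 0.0664)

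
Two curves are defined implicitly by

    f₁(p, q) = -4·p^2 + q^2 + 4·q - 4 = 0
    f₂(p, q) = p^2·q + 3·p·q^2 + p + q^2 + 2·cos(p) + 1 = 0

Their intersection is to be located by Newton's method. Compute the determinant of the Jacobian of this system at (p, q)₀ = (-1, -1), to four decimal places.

24.6341

J = [[-8·p, 2·q + 4], [2·p·q + 3·q^2 - 2·sin(p) + 1, p^2 + 6·p·q + 2·q]].
At the point, J = [[8.0000, 2.0000], [7.682942, 5.0000]].
det J = 24.6341.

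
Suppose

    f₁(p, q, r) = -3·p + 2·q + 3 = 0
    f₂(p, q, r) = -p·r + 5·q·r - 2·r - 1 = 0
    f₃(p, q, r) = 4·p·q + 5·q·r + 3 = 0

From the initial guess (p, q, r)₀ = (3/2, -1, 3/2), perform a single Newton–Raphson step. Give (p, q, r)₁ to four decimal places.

(0.2168, -1.1748, -0.0455)

At (3/2, -1, 3/2): F = (-3.5000, -13.7500, -10.5000).
Jacobian J = [[-3, 2, 0], [-r, 5·r, -p + 5·q - 2], [4·q, 4·p + 5·r, 5·q]].
At the point, J = [[-3.0000, 2.0000, 0.0000], [-1.5000, 7.5000, -8.5000], [-4.0000, 13.5000, -5.0000]] (det J = -178.7500).
Solving J·Δ = −F gives Δ = (-1.2832, -0.1748, -1.5455).
Then the next iterate is (p, q, r)₁ = (0.2168, -1.1748, -0.0455).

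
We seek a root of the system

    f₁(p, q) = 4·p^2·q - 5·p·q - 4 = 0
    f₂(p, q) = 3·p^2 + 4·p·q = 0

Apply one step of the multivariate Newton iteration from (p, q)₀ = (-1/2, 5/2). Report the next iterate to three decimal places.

At (-1/2, 5/2): F = (4.750, -4.250).
Jacobian J = [[8·p·q - 5·q, 4·p^2 - 5·p], [6·p + 4·q, 4·p]].
At the point, J = [[-22.500, 3.500], [7.000, -2.000]] (det J = 20.500).
Solving J·Δ = −F gives Δ = (-0.262, -3.043).
Then the next iterate is (p, q)₁ = (-0.762, -0.543).

(-0.762, -0.543)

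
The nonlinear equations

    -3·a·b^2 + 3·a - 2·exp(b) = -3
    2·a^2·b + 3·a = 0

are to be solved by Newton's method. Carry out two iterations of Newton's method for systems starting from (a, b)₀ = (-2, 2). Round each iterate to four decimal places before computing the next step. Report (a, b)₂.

(-1.0867, 1.4204)

At (-2, 2): F = (6.221888, 10.0000).
Jacobian J = [[-3·b^2 + 3, -6·a·b - 2·exp(b)], [4·a·b + 3, 2·a^2]].
At the point, J = [[-9.0000, 9.221888], [-13.0000, 8.0000]] (det J = 47.884541).
Solving J·Δ = −F gives Δ = (0.8864, 0.1904).
Then the next iterate is (a, b)₁ = (-1.1136, 2.1904).
Round to (-1.1136, 2.1904) and repeat: F = (-2.189711, 2.091852), J = [[-11.393556, -3.242199], [-6.756918, 2.480210]].
Δ = (0.0269, -0.7700), so (a, b)₂ = (-1.0867, 1.4204).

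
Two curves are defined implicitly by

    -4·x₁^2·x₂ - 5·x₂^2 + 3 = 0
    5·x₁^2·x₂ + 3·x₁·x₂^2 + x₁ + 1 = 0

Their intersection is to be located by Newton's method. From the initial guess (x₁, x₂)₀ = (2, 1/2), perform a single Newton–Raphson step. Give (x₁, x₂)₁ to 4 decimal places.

At (2, 1/2): F = (-6.2500, 14.5000).
Jacobian J = [[-8·x₁·x₂, -4·x₁^2 - 10·x₂], [10·x₁·x₂ + 3·x₂^2 + 1, 5·x₁^2 + 6·x₁·x₂]].
At the point, J = [[-8.0000, -21.0000], [11.7500, 26.0000]] (det J = 38.7500).
Solving J·Δ = −F gives Δ = (-3.6645, 1.0984).
Then the next iterate is (x₁, x₂)₁ = (-1.6645, 1.5984).

(-1.6645, 1.5984)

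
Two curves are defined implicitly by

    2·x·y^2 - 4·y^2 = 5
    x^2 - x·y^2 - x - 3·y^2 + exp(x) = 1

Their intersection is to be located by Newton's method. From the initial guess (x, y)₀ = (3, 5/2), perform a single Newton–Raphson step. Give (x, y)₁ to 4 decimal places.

(2.8210, 1.9738)

At (3, 5/2): F = (7.5000, -12.414463).
Jacobian J = [[2·y^2, 4·x·y - 8·y], [2·x - y^2 + exp(x) - 1, -2·x·y - 6·y]].
At the point, J = [[12.5000, 10.0000], [18.835537, -30.0000]] (det J = -563.355369).
Solving J·Δ = −F gives Δ = (-0.1790, -0.5262).
Then the next iterate is (x, y)₁ = (2.8210, 1.9738).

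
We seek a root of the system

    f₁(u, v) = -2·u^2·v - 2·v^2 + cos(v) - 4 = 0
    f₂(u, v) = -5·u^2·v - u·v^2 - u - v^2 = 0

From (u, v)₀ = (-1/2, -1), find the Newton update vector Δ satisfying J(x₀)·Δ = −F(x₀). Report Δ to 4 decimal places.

(0.1355, 1.2048)

At (-1/2, -1): F = (-4.959698, 1.2500).
Jacobian J = [[-4·u·v, -2·u^2 - 4·v - sin(v)], [-10·u·v - v^2 - 1, -5·u^2 - 2·u·v - 2·v]].
At the point, J = [[-2.0000, 4.341471], [-7.0000, -0.2500]] (det J = 30.890297).
Solving J·Δ = −F gives Δ = (0.1355, 1.2048).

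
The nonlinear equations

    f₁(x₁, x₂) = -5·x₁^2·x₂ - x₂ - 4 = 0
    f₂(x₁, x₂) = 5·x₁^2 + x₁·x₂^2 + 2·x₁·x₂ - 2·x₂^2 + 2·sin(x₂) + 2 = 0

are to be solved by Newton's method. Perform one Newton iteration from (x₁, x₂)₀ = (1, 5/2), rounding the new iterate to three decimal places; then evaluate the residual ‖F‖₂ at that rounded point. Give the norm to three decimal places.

At (1, 5/2): F = (-19.000, 6.94694).
Jacobian J = [[-10·x₁·x₂, -5·x₁^2 - 1], [10·x₁ + x₂^2 + 2·x₂, 2·x₁·x₂ + 2·x₁ - 4·x₂ + 2·cos(x₂)]].
At the point, J = [[-25.000, -6.000], [21.250, -4.60229]] (det J = 242.55718).
Solving J·Δ = −F gives Δ = (-0.532, -0.949).
Then the next iterate is (x₁, x₂)₁ = (0.468, 1.551).
Re-evaluating at (0.468, 1.551): F = (-7.24953, 2.86108), so ‖F‖₂ = 7.794.

7.794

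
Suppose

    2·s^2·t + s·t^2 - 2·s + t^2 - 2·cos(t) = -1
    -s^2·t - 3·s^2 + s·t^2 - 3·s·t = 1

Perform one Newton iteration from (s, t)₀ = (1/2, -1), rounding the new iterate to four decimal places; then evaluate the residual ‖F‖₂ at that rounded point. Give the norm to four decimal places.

0.0374

At (1/2, -1): F = (-0.080605, 0.5000).
Jacobian J = [[4·s·t + t^2 - 2, 2·s^2 + 2·s·t + 2·t + 2·sin(t)], [-2·s·t - 6·s + t^2 - 3·t, -s^2 + 2·s·t - 3·s]].
At the point, J = [[-3.0000, -4.182942], [2.0000, -2.7500]] (det J = 16.615884).
Solving J·Δ = −F gives Δ = (-0.1392, 0.0806).
Then the next iterate is (s, t)₁ = (0.3608, -0.9194).
Re-evaluating at (0.3608, -0.9194): F = (-0.023284, 0.029296), so ‖F‖₂ = 0.0374.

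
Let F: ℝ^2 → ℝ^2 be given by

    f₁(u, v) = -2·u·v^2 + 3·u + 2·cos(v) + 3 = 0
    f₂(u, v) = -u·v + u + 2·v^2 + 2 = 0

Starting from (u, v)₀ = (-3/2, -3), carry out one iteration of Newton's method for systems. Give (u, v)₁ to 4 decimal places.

At (-3/2, -3): F = (23.520015, 14.0000).
Jacobian J = [[-2·v^2 + 3, -4·u·v - 2·sin(v)], [-v + 1, -u + 4·v]].
At the point, J = [[-15.0000, -17.717760], [4.0000, -10.5000]] (det J = 228.371040).
Solving J·Δ = −F gives Δ = (-0.0048, 1.3315).
Then the next iterate is (u, v)₁ = (-1.5048, -1.6685).

(-1.5048, -1.6685)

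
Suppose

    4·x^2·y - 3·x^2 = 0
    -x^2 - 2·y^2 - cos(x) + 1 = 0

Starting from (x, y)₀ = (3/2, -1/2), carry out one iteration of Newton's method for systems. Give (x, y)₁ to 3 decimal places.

At (3/2, -1/2): F = (-11.250, -1.82074).
Jacobian J = [[8·x·y - 6·x, 4·x^2], [-2·x + sin(x), -4·y]].
At the point, J = [[-15.000, 9.000], [-2.00251, 2.000]] (det J = -11.97745).
Solving J·Δ = −F gives Δ = (-0.510, 0.399).
Then the next iterate is (x, y)₁ = (0.990, -0.101).

(0.990, -0.101)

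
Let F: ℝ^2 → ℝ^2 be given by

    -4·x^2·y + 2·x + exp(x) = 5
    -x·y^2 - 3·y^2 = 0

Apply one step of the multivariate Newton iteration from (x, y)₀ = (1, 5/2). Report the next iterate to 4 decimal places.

(0.6236, 1.3676)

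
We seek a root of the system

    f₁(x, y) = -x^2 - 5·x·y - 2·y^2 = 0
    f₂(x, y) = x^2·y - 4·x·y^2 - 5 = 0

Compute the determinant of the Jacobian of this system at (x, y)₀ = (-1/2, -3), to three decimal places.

290.500

J = [[-2·x - 5·y, -5·x - 4·y], [2·x·y - 4·y^2, x^2 - 8·x·y]].
At the point, J = [[16.000, 14.500], [-33.000, -11.750]].
det J = 290.500.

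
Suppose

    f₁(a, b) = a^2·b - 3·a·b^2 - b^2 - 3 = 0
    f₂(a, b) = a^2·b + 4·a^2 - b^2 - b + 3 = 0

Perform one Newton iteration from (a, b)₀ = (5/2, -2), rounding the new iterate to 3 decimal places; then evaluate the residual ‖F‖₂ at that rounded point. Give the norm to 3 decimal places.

14.561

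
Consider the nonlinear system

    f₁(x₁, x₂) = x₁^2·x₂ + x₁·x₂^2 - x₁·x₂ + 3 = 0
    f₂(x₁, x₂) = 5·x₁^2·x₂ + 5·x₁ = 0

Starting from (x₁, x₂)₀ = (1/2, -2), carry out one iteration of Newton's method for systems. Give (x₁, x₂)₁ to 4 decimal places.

At (1/2, -2): F = (5.5000, 0.0000).
Jacobian J = [[2·x₁·x₂ + x₂^2 - x₂, x₁^2 + 2·x₁·x₂ - x₁], [10·x₁·x₂ + 5, 5·x₁^2]].
At the point, J = [[4.0000, -2.2500], [-5.0000, 1.2500]] (det J = -6.2500).
Solving J·Δ = −F gives Δ = (1.1000, 4.4000).
Then the next iterate is (x₁, x₂)₁ = (1.6000, 2.4000).

(1.6000, 2.4000)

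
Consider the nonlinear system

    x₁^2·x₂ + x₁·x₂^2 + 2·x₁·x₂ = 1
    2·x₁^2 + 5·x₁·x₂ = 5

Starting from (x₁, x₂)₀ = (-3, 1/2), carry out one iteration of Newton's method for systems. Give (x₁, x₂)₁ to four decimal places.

(-3.1429, 0.9571)

At (-3, 1/2): F = (-0.2500, 5.5000).
Jacobian J = [[2·x₁·x₂ + x₂^2 + 2·x₂, x₁^2 + 2·x₁·x₂ + 2·x₁], [4·x₁ + 5·x₂, 5·x₁]].
At the point, J = [[-1.7500, 0.0000], [-9.5000, -15.0000]] (det J = 26.2500).
Solving J·Δ = −F gives Δ = (-0.1429, 0.4571).
Then the next iterate is (x₁, x₂)₁ = (-3.1429, 0.9571).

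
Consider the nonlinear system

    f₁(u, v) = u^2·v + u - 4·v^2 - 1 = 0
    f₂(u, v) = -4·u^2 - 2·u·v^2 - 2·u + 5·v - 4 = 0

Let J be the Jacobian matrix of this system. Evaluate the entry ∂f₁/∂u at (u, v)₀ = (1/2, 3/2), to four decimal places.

∂f₁/∂u = 2·u·v + 1.
At (1/2, 3/2) this is 2.5000.

2.5000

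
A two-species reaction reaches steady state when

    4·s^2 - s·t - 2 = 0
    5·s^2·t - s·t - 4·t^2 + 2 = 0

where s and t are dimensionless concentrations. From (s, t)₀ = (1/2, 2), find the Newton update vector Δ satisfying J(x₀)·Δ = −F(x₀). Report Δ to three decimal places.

At (1/2, 2): F = (-2.000, -12.500).
Jacobian J = [[8·s - t, -s], [10·s·t - t, 5·s^2 - s - 8·t]].
At the point, J = [[2.000, -0.500], [8.000, -15.250]] (det J = -26.500).
Solving J·Δ = −F gives Δ = (0.915, -0.340).

(0.915, -0.340)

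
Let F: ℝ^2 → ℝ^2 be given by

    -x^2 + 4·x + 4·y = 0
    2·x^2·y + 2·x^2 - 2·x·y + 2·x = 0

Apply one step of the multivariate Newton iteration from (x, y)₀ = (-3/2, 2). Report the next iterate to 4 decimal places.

At (-3/2, 2): F = (-0.2500, 16.5000).
Jacobian J = [[-2·x + 4, 4], [4·x·y + 4·x - 2·y + 2, 2·x^2 - 2·x]].
At the point, J = [[7.0000, 4.0000], [-20.0000, 7.5000]] (det J = 132.5000).
Solving J·Δ = −F gives Δ = (0.5123, -0.8340).
Then the next iterate is (x, y)₁ = (-0.9877, 1.1660).

(-0.9877, 1.1660)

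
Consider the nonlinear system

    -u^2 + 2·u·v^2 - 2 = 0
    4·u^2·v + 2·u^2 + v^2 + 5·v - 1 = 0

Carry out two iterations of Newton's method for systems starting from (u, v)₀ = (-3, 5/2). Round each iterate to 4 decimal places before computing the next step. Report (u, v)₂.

(-1.0950, 0.8984)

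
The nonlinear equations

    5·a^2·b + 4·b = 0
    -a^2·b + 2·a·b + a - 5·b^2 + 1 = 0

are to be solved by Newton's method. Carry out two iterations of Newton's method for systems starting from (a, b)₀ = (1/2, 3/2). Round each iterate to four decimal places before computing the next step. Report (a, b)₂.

(-2.3993, -0.2685)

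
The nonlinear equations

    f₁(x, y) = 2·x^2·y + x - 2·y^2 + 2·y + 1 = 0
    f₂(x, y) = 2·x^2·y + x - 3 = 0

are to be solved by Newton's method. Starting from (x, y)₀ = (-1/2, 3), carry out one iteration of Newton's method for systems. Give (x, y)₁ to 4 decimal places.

At (-1/2, 3): F = (-10.0000, -2.0000).
Jacobian J = [[4·x·y + 1, 2·x^2 - 4·y + 2], [4·x·y + 1, 2·x^2]].
At the point, J = [[-5.0000, -9.5000], [-5.0000, 0.5000]] (det J = -50.0000).
Solving J·Δ = −F gives Δ = (-0.4800, -0.8000).
Then the next iterate is (x, y)₁ = (-0.9800, 2.2000).

(-0.9800, 2.2000)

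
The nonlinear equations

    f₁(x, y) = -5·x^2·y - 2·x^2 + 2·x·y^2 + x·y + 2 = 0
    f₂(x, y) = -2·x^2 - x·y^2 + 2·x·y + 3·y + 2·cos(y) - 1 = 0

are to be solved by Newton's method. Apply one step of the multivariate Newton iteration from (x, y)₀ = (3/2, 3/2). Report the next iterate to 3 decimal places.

At (3/2, 3/2): F = (-10.375, 0.26647).
Jacobian J = [[-10·x·y - 4·x + 2·y^2 + y, -5·x^2 + 4·x·y + x], [-4·x - y^2 + 2·y, -2·x·y + 2·x - 2·sin(y) + 3]].
At the point, J = [[-22.500, -0.750], [-5.250, -0.49499]] (det J = 7.19977).
Solving J·Δ = −F gives Δ = (-0.741, 8.398).
Then the next iterate is (x, y)₁ = (0.759, 9.898).

(0.759, 9.898)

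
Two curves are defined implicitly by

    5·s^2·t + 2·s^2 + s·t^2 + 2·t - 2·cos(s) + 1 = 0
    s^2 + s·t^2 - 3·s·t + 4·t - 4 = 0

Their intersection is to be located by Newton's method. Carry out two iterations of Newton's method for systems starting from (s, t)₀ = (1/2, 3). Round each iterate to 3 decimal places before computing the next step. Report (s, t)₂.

At (1/2, 3): F = (13.99483, 8.250).
Jacobian J = [[10·s·t + 4·s + t^2 + 2·sin(s), 5·s^2 + 2·s·t + 2], [2·s + t^2 - 3·t, 2·s·t - 3·s + 4]].
At the point, J = [[26.95885, 6.250], [1.000, 5.500]] (det J = 142.02368).
Solving J·Δ = −F gives Δ = (-0.179, -1.467).
Then the next iterate is (s, t)₁ = (0.321, 1.533).
Round to (0.321, 1.533) and repeat: F = (3.91843, 1.51314), J = [[9.18605, 3.49939], [-1.60691, 4.02119]].
Δ = (-0.246, -0.475), so (s, t)₂ = (0.075, 1.058).

(0.075, 1.058)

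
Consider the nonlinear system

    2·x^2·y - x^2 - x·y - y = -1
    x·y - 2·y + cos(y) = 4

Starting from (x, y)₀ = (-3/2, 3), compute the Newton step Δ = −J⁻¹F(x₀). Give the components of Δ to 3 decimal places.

(-0.542, -4.701)

At (-3/2, 3): F = (13.750, -15.48999).
Jacobian J = [[4·x·y - 2·x - y, 2·x^2 - x - 1], [y, x - sin(y) - 2]].
At the point, J = [[-18.000, 5.000], [3.000, -3.64112]] (det J = 50.54016).
Solving J·Δ = −F gives Δ = (-0.542, -4.701).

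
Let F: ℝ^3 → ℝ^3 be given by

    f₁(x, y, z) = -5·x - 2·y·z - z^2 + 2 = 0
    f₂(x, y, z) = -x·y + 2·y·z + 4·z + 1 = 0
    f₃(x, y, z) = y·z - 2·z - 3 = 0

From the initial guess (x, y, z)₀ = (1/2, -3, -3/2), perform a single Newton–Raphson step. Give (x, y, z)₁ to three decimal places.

At (1/2, -3, -3/2): F = (-11.750, 5.500, 4.500).
Jacobian J = [[-5, -2·z, -2·y - 2·z], [-y, -x + 2·z, 2·y + 4], [0, z, y - 2]].
At the point, J = [[-5.000, 3.000, 9.000], [3.000, -3.500, -2.000], [0.000, -1.500, -5.000]] (det J = -68.000).
Solving J·Δ = −F gives Δ = (-0.697, 0.555, 0.733).
Then the next iterate is (x, y, z)₁ = (-0.197, -2.445, -0.767).

(-0.197, -2.445, -0.767)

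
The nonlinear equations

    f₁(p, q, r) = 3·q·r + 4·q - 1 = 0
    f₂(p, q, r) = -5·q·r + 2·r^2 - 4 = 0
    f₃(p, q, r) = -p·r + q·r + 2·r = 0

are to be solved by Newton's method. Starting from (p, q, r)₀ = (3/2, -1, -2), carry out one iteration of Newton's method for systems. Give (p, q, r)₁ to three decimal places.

(1.569, -0.417, -2.056)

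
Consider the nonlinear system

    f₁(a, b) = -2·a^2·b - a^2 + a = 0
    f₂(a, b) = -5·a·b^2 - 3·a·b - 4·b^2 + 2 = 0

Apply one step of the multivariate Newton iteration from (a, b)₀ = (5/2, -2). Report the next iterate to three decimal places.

At (5/2, -2): F = (21.250, -49.000).
Jacobian J = [[-4·a·b - 2·a + 1, -2·a^2], [-5·b^2 - 3·b, -10·a·b - 3·a - 8·b]].
At the point, J = [[16.000, -12.500], [-14.000, 58.500]] (det J = 761.000).
Solving J·Δ = −F gives Δ = (-0.829, 0.639).
Then the next iterate is (a, b)₁ = (1.671, -1.361).

(1.671, -1.361)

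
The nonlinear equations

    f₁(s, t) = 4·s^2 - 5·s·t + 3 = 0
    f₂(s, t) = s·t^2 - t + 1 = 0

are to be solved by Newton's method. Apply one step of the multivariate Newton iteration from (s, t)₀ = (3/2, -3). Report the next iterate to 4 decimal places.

(0.4444, -2.2000)

At (3/2, -3): F = (34.5000, 17.5000).
Jacobian J = [[8·s - 5·t, -5·s], [t^2, 2·s·t - 1]].
At the point, J = [[27.0000, -7.5000], [9.0000, -10.0000]] (det J = -202.5000).
Solving J·Δ = −F gives Δ = (-1.0556, 0.8000).
Then the next iterate is (s, t)₁ = (0.4444, -2.2000).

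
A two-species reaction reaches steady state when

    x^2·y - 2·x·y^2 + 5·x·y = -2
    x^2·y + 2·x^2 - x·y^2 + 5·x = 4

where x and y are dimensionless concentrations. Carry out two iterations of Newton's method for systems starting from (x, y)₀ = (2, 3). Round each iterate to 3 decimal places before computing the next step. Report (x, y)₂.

(1.774, 3.549)

At (2, 3): F = (8.000, 8.000).
Jacobian J = [[2·x·y - 2·y^2 + 5·y, x^2 - 4·x·y + 5·x], [2·x·y + 4·x - y^2 + 5, x^2 - 2·x·y]].
At the point, J = [[9.000, -10.000], [16.000, -8.000]] (det J = 88.000).
Solving J·Δ = −F gives Δ = (-0.182, 0.636).
Then the next iterate is (x, y)₁ = (1.818, 3.636).
Round to (1.818, 3.636) and repeat: F = (-1.00105, -0.31718), J = [[4.95950, -14.04587], [12.272, -9.91537]].
Δ = (-0.044, -0.087), so (x, y)₂ = (1.774, 3.549).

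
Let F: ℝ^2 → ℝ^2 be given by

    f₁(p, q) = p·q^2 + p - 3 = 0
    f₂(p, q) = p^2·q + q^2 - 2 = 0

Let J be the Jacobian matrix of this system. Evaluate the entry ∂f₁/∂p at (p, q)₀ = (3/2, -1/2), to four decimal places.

∂f₁/∂p = q^2 + 1.
At (3/2, -1/2) this is 1.2500.

1.2500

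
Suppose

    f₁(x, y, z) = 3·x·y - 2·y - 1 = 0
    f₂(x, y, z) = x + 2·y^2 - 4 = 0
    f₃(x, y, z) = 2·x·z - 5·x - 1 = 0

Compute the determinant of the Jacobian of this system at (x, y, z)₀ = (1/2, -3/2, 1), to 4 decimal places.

27.5000

J = [[3·y, 3·x - 2, 0], [1, 4·y, 0], [2·z - 5, 0, 2·x]].
At the point, J = [[-4.5000, -0.5000, 0.0000], [1.0000, -6.0000, 0.0000], [-3.0000, 0.0000, 1.0000]].
det J = 27.5000.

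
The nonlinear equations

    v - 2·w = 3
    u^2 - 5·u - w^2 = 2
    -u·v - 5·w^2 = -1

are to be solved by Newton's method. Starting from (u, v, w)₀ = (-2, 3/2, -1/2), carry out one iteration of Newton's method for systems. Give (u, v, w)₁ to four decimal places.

At (-2, 3/2, -1/2): F = (-0.5000, 11.7500, 2.7500).
Jacobian J = [[0, 1, -2], [2·u - 5, 0, -2·w], [-v, -u, -10·w]].
At the point, J = [[0.0000, 1.0000, -2.0000], [-9.0000, 0.0000, 1.0000], [-1.5000, 2.0000, 5.0000]] (det J = 79.5000).
Solving J·Δ = −F gives Δ = (1.2830, 0.0943, -0.2028).
Then the next iterate is (u, v, w)₁ = (-0.7170, 1.5943, -0.7028).

(-0.7170, 1.5943, -0.7028)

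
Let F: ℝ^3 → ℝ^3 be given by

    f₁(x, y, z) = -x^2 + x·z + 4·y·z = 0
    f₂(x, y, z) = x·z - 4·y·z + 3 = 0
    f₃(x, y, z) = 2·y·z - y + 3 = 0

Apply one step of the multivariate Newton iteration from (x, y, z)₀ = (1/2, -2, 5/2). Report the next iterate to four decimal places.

(-1.8088, 3.2353, 6.4853)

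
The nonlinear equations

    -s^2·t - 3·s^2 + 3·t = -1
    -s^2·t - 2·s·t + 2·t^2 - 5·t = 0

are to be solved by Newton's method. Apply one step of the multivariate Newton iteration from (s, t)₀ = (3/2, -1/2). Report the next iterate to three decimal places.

At (3/2, -1/2): F = (-6.125, 5.625).
Jacobian J = [[-2·s·t - 6·s, -s^2 + 3], [-2·s·t - 2·t, -s^2 - 2·s + 4·t - 5]].
At the point, J = [[-7.500, 0.750], [2.500, -12.250]] (det J = 90.000).
Solving J·Δ = −F gives Δ = (-0.787, 0.299).
Then the next iterate is (s, t)₁ = (0.713, -0.201).

(0.713, -0.201)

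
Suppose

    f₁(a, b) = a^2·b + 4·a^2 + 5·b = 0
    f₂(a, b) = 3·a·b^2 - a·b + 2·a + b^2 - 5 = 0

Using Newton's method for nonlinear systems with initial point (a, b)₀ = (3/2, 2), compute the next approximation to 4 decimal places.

At (3/2, 2): F = (23.5000, 17.0000).
Jacobian J = [[2·a·b + 8·a, a^2 + 5], [3·b^2 - b + 2, 6·a·b - a + 2·b]].
At the point, J = [[18.0000, 7.2500], [12.0000, 20.5000]] (det J = 282.0000).
Solving J·Δ = −F gives Δ = (-1.2713, -0.0851).
Then the next iterate is (a, b)₁ = (0.2287, 1.9149).

(0.2287, 1.9149)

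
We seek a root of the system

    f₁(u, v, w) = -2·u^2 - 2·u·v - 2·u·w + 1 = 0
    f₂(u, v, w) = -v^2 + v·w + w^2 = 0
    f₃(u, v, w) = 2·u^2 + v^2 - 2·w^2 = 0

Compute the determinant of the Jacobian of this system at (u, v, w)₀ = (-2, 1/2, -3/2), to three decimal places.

-125.000

J = [[-4·u - 2·v - 2·w, -2·u, -2·u], [0, -2·v + w, v + 2·w], [4·u, 2·v, -4·w]].
At the point, J = [[10.000, 4.000, 4.000], [0.000, -2.500, -2.500], [-8.000, 1.000, 6.000]].
det J = -125.000.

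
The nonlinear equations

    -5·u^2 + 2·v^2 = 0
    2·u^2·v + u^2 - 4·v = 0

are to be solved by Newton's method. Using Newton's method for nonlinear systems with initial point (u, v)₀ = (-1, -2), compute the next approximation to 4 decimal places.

(-2.2143, -3.1429)

At (-1, -2): F = (3.0000, 5.0000).
Jacobian J = [[-10·u, 4·v], [4·u·v + 2·u, 2·u^2 - 4]].
At the point, J = [[10.0000, -8.0000], [6.0000, -2.0000]] (det J = 28.0000).
Solving J·Δ = −F gives Δ = (-1.2143, -1.1429).
Then the next iterate is (u, v)₁ = (-2.2143, -3.1429).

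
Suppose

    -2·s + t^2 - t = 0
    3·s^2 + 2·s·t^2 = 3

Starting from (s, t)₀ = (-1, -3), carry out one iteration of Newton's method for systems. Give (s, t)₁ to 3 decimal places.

(-1.700, -0.800)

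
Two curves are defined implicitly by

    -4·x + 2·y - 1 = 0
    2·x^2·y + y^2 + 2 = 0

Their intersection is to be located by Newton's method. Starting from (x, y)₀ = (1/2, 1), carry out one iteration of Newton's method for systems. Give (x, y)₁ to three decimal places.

(-0.179, 0.143)

At (1/2, 1): F = (-1.000, 3.500).
Jacobian J = [[-4, 2], [4·x·y, 2·x^2 + 2·y]].
At the point, J = [[-4.000, 2.000], [2.000, 2.500]] (det J = -14.000).
Solving J·Δ = −F gives Δ = (-0.679, -0.857).
Then the next iterate is (x, y)₁ = (-0.179, 0.143).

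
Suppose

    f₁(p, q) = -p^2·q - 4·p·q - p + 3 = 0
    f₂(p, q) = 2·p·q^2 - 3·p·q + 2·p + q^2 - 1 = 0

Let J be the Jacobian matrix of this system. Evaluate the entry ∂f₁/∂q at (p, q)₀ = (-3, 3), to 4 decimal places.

3.0000

∂f₁/∂q = -p^2 - 4·p.
At (-3, 3) this is 3.0000.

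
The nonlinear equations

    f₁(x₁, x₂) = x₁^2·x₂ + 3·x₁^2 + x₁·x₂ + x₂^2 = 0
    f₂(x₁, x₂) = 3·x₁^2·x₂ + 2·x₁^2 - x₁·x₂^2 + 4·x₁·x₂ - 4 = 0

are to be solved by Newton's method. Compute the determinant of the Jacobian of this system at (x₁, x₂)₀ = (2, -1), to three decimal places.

204.000

J = [[2·x₁·x₂ + 6·x₁ + x₂, x₁^2 + x₁ + 2·x₂], [6·x₁·x₂ + 4·x₁ - x₂^2 + 4·x₂, 3·x₁^2 - 2·x₁·x₂ + 4·x₁]].
At the point, J = [[7.000, 4.000], [-9.000, 24.000]].
det J = 204.000.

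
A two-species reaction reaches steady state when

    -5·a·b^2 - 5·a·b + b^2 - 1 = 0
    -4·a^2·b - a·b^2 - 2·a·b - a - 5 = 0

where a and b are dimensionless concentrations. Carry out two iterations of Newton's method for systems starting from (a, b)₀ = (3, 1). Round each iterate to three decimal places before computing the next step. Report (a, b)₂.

At (3, 1): F = (-30.000, -53.000).
Jacobian J = [[-5·b^2 - 5·b, -10·a·b - 5·a + 2·b], [-8·a·b - b^2 - 2·b - 1, -4·a^2 - 2·a·b - 2·a]].
At the point, J = [[-10.000, -43.000], [-28.000, -48.000]] (det J = -724.000).
Solving J·Δ = −F gives Δ = (-1.159, -0.428).
Then the next iterate is (a, b)₁ = (1.841, 0.572).
Round to (1.841, 0.572) and repeat: F = (-8.94980, -17.30412), J = [[-4.49592, -18.59152], [-10.89560, -19.34523]].
Δ = (-1.285, -0.171), so (a, b)₂ = (0.556, 0.401).

(0.556, 0.401)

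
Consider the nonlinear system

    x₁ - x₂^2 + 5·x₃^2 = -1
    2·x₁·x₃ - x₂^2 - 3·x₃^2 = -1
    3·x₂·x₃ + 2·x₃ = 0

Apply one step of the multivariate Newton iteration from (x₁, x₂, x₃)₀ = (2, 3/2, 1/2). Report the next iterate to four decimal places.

At (2, 3/2, 1/2): F = (2.0000, 0.0000, 3.2500).
Jacobian J = [[1, -2·x₂, 10·x₃], [2·x₃, -2·x₂, 2·x₁ - 6·x₃], [0, 3·x₃, 3·x₂ + 2]].
At the point, J = [[1.0000, -3.0000, 5.0000], [1.0000, -3.0000, 1.0000], [0.0000, 1.5000, 6.5000]] (det J = 6.0000).
Solving J·Δ = −F gives Δ = (0.5000, 0.0000, -0.5000).
Then the next iterate is (x₁, x₂, x₃)₁ = (2.5000, 1.5000, 0.0000).

(2.5000, 1.5000, 0.0000)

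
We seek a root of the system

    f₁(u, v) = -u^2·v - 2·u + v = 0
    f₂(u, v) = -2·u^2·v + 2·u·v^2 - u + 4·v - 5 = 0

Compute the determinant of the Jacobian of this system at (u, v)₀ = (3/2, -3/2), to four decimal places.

-8.1250

J = [[-2·u·v - 2, -u^2 + 1], [-4·u·v + 2·v^2 - 1, -2·u^2 + 4·u·v + 4]].
At the point, J = [[2.5000, -1.2500], [12.5000, -9.5000]].
det J = -8.1250.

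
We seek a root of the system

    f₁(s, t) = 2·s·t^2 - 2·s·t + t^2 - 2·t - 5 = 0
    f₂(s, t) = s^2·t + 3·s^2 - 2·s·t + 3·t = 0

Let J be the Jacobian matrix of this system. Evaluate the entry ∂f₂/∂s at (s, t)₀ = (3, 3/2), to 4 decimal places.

∂f₂/∂s = 2·s·t + 6·s - 2·t.
At (3, 3/2) this is 24.0000.

24.0000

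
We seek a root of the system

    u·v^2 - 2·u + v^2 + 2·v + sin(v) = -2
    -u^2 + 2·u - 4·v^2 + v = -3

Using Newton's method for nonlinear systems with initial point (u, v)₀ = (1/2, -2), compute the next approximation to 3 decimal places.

(1.213, -1.204)

At (1/2, -2): F = (2.09070, -14.250).
Jacobian J = [[v^2 - 2, 2·u·v + 2·v + cos(v) + 2], [-2·u + 2, -8·v + 1]].
At the point, J = [[2.000, -4.41615], [1.000, 17.000]] (det J = 38.41615).
Solving J·Δ = −F gives Δ = (0.713, 0.796).
Then the next iterate is (u, v)₁ = (1.213, -1.204).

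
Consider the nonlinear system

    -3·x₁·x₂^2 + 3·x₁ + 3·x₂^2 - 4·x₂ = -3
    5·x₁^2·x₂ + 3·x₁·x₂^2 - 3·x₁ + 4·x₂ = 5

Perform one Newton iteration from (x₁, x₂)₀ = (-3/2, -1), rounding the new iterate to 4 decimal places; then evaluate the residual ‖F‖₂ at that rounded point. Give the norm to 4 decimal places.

At (-3/2, -1): F = (10.0000, -20.2500).
Jacobian J = [[-3·x₂^2 + 3, -6·x₁·x₂ + 6·x₂ - 4], [10·x₁·x₂ + 3·x₂^2 - 3, 5·x₁^2 + 6·x₁·x₂ + 4]].
At the point, J = [[0.0000, -19.0000], [15.0000, 24.2500]] (det J = 285.0000).
Solving J·Δ = −F gives Δ = (0.4991, 0.5263).
Then the next iterate is (x₁, x₂)₁ = (-1.0009, -0.4737).
Re-evaluating at (-1.0009, -0.4737): F = (3.239056, -6.938646), so ‖F‖₂ = 7.6574.

7.6574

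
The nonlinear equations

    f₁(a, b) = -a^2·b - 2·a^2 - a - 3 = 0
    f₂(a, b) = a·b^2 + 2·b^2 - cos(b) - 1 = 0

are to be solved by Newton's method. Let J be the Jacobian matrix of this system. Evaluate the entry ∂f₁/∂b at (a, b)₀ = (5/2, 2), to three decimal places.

∂f₁/∂b = -a^2.
At (5/2, 2) this is -6.250.

-6.250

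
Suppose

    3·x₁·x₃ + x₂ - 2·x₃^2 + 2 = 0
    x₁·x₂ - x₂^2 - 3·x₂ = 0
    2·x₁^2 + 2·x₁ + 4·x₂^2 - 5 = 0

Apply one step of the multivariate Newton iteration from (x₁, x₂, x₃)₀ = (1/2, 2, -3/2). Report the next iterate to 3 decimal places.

(1.582, 0.948, -0.344)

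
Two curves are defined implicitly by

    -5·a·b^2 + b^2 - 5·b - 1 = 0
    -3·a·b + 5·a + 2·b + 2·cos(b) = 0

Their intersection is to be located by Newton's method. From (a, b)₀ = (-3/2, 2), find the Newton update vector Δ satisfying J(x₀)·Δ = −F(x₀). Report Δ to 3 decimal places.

At (-3/2, 2): F = (23.000, 4.66771).
Jacobian J = [[-5·b^2, -10·a·b + 2·b - 5], [-3·b + 5, -3·a - 2·sin(b) + 2]].
At the point, J = [[-20.000, 29.000], [-1.000, 4.68141]] (det J = -64.62810).
Solving J·Δ = −F gives Δ = (-0.428, -1.089).

(-0.428, -1.089)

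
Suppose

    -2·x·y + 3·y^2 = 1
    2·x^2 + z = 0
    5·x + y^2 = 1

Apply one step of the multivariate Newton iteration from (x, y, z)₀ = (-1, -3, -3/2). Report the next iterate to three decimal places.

(0.636, -1.136, 4.545)

At (-1, -3, -3/2): F = (20.000, 0.500, 3.000).
Jacobian J = [[-2·y, -2·x + 6·y, 0], [4·x, 0, 1], [5, 2·y, 0]].
At the point, J = [[6.000, -16.000, 0.000], [-4.000, 0.000, 1.000], [5.000, -6.000, 0.000]] (det J = -44.000).
Solving J·Δ = −F gives Δ = (1.636, 1.864, 6.045).
Then the next iterate is (x, y, z)₁ = (0.636, -1.136, 4.545).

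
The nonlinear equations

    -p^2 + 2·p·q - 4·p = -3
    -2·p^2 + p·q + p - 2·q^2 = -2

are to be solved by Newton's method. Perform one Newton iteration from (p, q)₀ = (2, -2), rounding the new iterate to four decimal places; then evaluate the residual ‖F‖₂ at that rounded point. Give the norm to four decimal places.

At (2, -2): F = (-17.0000, -16.0000).
Jacobian J = [[-2·p + 2·q - 4, 2·p], [-4·p + q + 1, p - 4·q]].
At the point, J = [[-12.0000, 4.0000], [-9.0000, 10.0000]] (det J = -84.0000).
Solving J·Δ = −F gives Δ = (-1.2619, 0.4643).
Then the next iterate is (p, q)₁ = (0.7381, -1.5357).
Re-evaluating at (0.7381, -1.5357): F = (-2.764192, -4.201732), so ‖F‖₂ = 5.0294.

5.0294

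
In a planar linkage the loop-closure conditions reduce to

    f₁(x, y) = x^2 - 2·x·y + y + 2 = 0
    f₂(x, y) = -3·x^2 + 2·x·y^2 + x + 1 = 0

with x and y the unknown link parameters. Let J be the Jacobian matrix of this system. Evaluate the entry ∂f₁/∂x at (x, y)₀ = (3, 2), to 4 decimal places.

∂f₁/∂x = 2·x - 2·y.
At (3, 2) this is 2.0000.

2.0000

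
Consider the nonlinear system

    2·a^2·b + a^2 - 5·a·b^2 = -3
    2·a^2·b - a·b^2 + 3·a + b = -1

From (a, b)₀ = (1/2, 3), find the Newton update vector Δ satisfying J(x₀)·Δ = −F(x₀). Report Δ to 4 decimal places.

At (1/2, 3): F = (-17.7500, 2.5000).
Jacobian J = [[4·a·b + 2·a - 5·b^2, 2·a^2 - 10·a·b], [4·a·b - b^2 + 3, 2·a^2 - 2·a·b + 1]].
At the point, J = [[-38.0000, -14.5000], [0.0000, -1.5000]] (det J = 57.0000).
Solving J·Δ = −F gives Δ = (-1.1031, 1.6667).

(-1.1031, 1.6667)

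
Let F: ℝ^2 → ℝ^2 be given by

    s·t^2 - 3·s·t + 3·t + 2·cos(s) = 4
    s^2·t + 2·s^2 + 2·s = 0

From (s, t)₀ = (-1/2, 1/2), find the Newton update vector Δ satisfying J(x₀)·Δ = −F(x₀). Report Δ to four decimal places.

At (-1/2, 1/2): F = (-0.119835, -0.3750).
Jacobian J = [[t^2 - 3·t - 2·sin(s), 2·s·t - 3·s + 3], [2·s·t + 4·s + 2, s^2]].
At the point, J = [[-0.291149, 4.0000], [-0.5000, 0.2500]] (det J = 1.927213).
Solving J·Δ = −F gives Δ = (-0.7628, -0.0256).

(-0.7628, -0.0256)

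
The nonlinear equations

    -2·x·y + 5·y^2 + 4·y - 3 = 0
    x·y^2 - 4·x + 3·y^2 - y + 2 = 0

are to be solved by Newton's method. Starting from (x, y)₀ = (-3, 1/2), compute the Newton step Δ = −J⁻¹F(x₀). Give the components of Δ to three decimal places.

(3.594, 0.023)

At (-3, 1/2): F = (3.250, 13.500).
Jacobian J = [[-2·y, -2·x + 10·y + 4], [y^2 - 4, 2·x·y + 6·y - 1]].
At the point, J = [[-1.000, 15.000], [-3.750, -1.000]] (det J = 57.250).
Solving J·Δ = −F gives Δ = (3.594, 0.023).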